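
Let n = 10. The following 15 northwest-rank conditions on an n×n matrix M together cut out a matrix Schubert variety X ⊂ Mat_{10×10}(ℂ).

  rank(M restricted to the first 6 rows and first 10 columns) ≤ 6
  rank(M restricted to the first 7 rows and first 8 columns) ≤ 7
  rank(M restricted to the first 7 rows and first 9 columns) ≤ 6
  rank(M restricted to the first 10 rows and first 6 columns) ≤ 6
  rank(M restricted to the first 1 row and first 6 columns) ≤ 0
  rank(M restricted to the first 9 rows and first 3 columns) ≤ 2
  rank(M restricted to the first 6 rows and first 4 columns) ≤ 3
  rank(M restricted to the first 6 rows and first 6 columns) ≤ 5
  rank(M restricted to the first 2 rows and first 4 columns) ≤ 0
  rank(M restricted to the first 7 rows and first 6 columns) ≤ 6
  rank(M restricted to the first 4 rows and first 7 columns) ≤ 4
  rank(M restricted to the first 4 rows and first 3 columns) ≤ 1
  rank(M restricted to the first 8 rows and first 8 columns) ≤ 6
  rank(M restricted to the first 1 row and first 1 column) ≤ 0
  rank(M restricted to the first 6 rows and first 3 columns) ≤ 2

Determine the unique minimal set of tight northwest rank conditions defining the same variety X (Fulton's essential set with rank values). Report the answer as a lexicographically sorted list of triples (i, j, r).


Rank table r_w(10×10) implied by the 15 constraints:

  i=1: 0 0 0 0 0 0 1 1 1 1
  i=2: 0 0 0 0 1 1 2 2 2 2
  i=3: 1 1 1 1 2 2 3 3 3 3
  i=4: 1 1 1 2 3 3 4 4 4 4
  i=5: 1 2 2 3 4 4 5 5 5 5
  i=6: 1 2 2 3 4 5 6 6 6 6
  i=7: 1 2 2 3 4 5 6 6 6 7
  i=8: 1 2 2 3 4 5 6 6 7 8
  i=9: 1 2 2 3 4 5 6 7 8 9
  i=10: 1 2 3 4 5 6 7 8 9 10

second differences of R give the permutation w = (7, 5, 1, 4, 2, 6, 10, 9, 8, 3).

|D(w)|=19, |Ess(w)|=6:

[(1, 6, 0), (2, 4, 0), (4, 3, 1), (7, 9, 6), (8, 8, 6), (9, 3, 2)]


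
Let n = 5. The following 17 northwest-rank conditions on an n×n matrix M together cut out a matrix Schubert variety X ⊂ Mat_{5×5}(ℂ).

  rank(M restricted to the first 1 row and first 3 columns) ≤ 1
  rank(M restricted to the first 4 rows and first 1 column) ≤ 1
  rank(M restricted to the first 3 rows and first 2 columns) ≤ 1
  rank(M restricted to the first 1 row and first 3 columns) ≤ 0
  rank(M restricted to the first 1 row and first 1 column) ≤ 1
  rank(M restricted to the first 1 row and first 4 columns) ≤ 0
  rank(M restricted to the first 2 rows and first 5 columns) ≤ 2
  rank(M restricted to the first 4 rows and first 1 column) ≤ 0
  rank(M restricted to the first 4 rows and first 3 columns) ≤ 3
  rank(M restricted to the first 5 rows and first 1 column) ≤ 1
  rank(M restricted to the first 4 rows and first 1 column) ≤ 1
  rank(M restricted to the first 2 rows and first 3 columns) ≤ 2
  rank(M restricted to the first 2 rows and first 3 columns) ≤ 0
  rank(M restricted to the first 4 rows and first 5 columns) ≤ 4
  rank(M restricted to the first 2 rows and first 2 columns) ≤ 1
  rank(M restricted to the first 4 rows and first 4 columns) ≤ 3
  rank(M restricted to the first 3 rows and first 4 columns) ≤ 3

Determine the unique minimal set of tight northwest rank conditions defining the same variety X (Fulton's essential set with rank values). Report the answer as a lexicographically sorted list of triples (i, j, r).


Rank table r_w(5×5) implied by the 17 constraints:

  0, 0, 0, 0, 1
  0, 0, 0, 1, 2
  0, 1, 1, 2, 3
  0, 1, 2, 3, 4
  1, 2, 3, 4, 5

second differences of R give the permutation w = (5, 4, 2, 3, 1).

D(w) has 9 cells with 3 SE-corners; essential set:

[(1, 4, 0), (2, 3, 0), (4, 1, 0)]


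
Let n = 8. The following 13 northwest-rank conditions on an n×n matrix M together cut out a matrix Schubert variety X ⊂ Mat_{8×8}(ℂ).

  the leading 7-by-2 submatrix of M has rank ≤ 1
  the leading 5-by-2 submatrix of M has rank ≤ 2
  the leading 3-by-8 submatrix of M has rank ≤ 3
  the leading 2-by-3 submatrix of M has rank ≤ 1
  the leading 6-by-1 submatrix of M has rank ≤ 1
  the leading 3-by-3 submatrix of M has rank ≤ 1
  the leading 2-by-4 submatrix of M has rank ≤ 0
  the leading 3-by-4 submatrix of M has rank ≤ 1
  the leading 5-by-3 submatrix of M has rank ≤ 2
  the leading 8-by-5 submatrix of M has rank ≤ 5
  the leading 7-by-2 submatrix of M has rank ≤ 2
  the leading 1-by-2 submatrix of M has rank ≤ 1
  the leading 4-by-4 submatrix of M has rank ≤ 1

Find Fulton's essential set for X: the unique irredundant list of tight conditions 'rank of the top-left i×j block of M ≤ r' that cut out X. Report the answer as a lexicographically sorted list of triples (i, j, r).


The tightest implied rank at each (i,j), from the 13 conditions:

  0  0  0  0  1  1  1  1
  0  0  0  0  1  2  2  2
  1  1  1  1  2  3  3  3
  1  1  1  1  2  3  4  4
  1  1  2  2  3  4  5  5
  1  1  2  3  4  5  6  6
  1  1  2  3  4  5  6  7
  1  2  3  4  5  6  7  8

reading off 1-entries of Δ²R: w = (5, 6, 1, 7, 3, 4, 8, 2).

3 SE-corners of the 14-cell Rothe diagram give Ess(w):

[(2, 4, 0), (4, 4, 1), (7, 2, 1)]


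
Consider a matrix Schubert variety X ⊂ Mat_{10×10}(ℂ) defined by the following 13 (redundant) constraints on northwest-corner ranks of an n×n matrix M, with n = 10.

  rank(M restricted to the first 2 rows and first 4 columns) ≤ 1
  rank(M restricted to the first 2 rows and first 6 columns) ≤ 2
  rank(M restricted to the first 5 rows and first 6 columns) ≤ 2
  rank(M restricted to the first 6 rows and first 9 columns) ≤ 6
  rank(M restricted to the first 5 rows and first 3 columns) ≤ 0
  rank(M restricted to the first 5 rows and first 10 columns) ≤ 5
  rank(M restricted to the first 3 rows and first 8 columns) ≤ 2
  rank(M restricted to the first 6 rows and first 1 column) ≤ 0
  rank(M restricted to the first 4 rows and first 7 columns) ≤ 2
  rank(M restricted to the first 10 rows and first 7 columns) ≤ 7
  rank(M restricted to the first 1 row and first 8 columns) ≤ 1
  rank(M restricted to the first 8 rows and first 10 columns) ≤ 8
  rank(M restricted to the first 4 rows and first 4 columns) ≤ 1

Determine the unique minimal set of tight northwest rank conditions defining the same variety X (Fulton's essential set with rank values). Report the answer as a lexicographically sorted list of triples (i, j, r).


Computing R[i][j] = min implied NW-rank bound (n=10, 13 conditions):

  row 1: 0 | 0 | 0 | 1 | 1 | 1 | 1 | 1 | 1 | 1
  row 2: 0 | 0 | 0 | 1 | 2 | 2 | 2 | 2 | 2 | 2
  row 3: 0 | 0 | 0 | 1 | 2 | 2 | 2 | 2 | 3 | 3
  row 4: 0 | 0 | 0 | 1 | 2 | 2 | 2 | 3 | 4 | 4
  row 5: 0 | 0 | 0 | 1 | 2 | 2 | 3 | 4 | 5 | 5
  row 6: 0 | 1 | 1 | 2 | 3 | 3 | 4 | 5 | 6 | 6
  row 7: 1 | 2 | 2 | 3 | 4 | 4 | 5 | 6 | 7 | 7
  row 8: 1 | 2 | 3 | 4 | 5 | 5 | 6 | 7 | 8 | 8
  row 9: 1 | 2 | 3 | 4 | 5 | 6 | 7 | 8 | 9 | 9
  row 10: 1 | 2 | 3 | 4 | 5 | 6 | 7 | 8 | 9 | 10

the unique w with this rank table is (4, 5, 9, 8, 7, 2, 1, 3, 6, 10).

D(w) has 22 cells with 5 SE-corners; essential set:

[(3, 8, 2), (4, 7, 2), (5, 3, 0), (5, 6, 2), (6, 1, 0)]


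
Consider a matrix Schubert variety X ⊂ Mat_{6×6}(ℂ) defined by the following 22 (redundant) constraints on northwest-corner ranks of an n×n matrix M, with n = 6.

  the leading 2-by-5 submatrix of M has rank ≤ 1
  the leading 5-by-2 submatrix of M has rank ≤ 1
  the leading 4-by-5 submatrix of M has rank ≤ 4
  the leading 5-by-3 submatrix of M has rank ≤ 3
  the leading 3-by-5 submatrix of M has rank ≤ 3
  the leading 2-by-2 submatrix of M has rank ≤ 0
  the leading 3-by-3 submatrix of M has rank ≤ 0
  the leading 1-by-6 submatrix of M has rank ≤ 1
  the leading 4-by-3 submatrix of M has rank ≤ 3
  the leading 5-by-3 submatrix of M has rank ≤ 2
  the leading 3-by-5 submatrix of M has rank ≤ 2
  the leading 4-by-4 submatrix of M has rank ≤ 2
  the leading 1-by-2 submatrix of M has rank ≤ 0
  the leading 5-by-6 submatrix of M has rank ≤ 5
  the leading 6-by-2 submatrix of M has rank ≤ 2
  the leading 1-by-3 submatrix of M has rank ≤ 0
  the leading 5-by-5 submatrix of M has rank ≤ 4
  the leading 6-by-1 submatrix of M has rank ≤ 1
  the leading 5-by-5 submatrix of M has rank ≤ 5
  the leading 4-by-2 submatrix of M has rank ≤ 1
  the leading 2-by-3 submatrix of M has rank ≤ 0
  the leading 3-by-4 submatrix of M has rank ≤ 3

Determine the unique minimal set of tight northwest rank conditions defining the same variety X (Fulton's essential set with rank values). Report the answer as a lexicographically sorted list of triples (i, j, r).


The tightest implied rank at each (i,j), from the 22 conditions:

  0 0 0 1 1 1
  0 0 0 1 1 2
  0 0 0 1 2 3
  1 1 1 2 3 4
  1 1 2 3 4 5
  1 2 3 4 5 6

second differences of R give the permutation w = (4, 6, 5, 1, 3, 2).

Rothe diagram D(w) (11 cells), 3 SE-corners (essential conditions):

[(2, 5, 1), (3, 3, 0), (5, 2, 1)]


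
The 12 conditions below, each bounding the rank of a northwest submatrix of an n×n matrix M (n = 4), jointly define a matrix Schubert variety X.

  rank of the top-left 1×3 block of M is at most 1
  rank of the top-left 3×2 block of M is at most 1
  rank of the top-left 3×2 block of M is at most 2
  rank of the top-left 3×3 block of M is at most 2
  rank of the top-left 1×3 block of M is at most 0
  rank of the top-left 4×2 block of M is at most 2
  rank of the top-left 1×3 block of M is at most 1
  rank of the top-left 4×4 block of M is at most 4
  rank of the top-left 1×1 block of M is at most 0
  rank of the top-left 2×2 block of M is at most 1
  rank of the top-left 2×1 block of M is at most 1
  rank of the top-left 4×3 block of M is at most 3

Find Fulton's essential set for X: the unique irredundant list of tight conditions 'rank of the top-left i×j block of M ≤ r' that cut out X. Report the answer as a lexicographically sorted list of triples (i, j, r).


Computing R[i][j] = min implied NW-rank bound (n=4, 12 conditions):

  0 | 0 | 0 | 1
  1 | 1 | 1 | 2
  1 | 1 | 2 | 3
  1 | 2 | 3 | 4

reading off 1-entries of Δ²R: w = (4, 1, 3, 2).

Fulton essential set (2 of the 4 Rothe cells):

[(1, 3, 0), (3, 2, 1)]


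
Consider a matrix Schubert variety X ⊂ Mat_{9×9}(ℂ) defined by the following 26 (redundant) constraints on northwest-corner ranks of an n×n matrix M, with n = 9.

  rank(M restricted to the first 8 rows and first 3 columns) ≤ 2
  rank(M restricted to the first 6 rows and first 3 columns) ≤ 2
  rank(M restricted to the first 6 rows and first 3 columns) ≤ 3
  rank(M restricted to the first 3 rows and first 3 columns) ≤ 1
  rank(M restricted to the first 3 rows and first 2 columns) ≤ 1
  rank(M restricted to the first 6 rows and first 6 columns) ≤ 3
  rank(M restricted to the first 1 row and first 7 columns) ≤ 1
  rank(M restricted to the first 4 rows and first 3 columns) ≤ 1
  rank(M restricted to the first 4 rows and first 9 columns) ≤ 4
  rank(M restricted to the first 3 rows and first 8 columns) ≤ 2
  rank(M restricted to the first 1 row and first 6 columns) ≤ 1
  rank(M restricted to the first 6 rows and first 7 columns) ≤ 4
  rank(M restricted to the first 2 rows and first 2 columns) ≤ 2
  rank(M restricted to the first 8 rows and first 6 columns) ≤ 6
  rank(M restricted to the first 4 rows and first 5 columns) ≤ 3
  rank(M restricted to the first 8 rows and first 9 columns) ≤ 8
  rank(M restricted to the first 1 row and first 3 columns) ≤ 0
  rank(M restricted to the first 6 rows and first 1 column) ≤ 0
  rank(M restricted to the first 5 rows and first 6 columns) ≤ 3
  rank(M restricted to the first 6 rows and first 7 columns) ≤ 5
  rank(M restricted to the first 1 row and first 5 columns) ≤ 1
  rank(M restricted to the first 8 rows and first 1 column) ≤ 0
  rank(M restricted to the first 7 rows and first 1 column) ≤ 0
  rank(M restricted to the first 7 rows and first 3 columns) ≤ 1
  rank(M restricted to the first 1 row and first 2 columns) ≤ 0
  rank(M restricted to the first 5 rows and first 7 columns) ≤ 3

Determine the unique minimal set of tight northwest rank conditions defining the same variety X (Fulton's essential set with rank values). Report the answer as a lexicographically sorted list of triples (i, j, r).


Reconstructing r_w from the 26 given conditions:

  row 1: 0, 0, 0, 1, 1, 1, 1, 1, 1
  row 2: 0, 1, 1, 2, 2, 2, 2, 2, 2
  row 3: 0, 1, 1, 2, 2, 2, 2, 2, 3
  row 4: 0, 1, 1, 2, 3, 3, 3, 3, 4
  row 5: 0, 1, 1, 2, 3, 3, 3, 4, 5
  row 6: 0, 1, 1, 2, 3, 3, 4, 5, 6
  row 7: 0, 1, 1, 2, 3, 4, 5, 6, 7
  row 8: 0, 1, 2, 3, 4, 5, 6, 7, 8
  row 9: 1, 2, 3, 4, 5, 6, 7, 8, 9

the unique w with this rank table is (4, 2, 9, 5, 8, 7, 6, 3, 1).

Fulton essential set (6 of the 22 Rothe cells):

[(1, 3, 0), (3, 8, 2), (5, 7, 3), (6, 6, 3), (7, 3, 1), (8, 1, 0)]


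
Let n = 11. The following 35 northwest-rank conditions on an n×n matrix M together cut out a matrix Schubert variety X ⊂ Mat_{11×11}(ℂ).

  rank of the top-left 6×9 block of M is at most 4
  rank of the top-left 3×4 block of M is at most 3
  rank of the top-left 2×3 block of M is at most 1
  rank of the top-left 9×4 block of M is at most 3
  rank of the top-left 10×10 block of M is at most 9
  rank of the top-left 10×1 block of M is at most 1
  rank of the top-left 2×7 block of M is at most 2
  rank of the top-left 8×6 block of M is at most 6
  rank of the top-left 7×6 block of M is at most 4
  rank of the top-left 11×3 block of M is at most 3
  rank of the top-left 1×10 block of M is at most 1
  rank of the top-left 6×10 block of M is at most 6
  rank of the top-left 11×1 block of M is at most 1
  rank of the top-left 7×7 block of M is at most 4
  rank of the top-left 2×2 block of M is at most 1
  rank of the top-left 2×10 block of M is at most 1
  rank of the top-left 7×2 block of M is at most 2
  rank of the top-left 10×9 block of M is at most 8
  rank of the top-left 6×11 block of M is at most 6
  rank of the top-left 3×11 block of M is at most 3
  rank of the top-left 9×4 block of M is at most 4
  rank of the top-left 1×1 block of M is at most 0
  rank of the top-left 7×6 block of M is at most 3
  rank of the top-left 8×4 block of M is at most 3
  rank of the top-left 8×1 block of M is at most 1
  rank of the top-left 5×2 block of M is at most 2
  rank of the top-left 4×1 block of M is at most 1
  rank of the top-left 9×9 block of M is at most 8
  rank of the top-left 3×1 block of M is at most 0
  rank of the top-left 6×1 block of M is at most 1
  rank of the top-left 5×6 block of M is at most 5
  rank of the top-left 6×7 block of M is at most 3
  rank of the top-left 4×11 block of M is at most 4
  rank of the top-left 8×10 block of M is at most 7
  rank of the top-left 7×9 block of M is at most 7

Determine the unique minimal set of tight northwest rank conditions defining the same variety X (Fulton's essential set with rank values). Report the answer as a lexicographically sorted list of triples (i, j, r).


The tightest implied rank at each (i,j), from the 35 conditions:

  R[1]: 0  1  1  1  1  1  1  1  1  1  1
  R[2]: 0  1  1  1  1  1  1  1  1  1  2
  R[3]: 0  1  2  2  2  2  2  2  2  2  3
  R[4]: 1  2  3  3  3  3  3  3  3  3  4
  R[5]: 1  2  3  3  3  3  3  4  4  4  5
  R[6]: 1  2  3  3  3  3  3  4  4  5  6
  R[7]: 1  2  3  3  3  3  4  5  5  6  7
  R[8]: 1  2  3  3  4  4  5  6  6  7  8
  R[9]: 1  2  3  3  4  5  6  7  7  8  9
  R[10]: 1  2  3  4  5  6  7  8  8  9  10
  R[11]: 1  2  3  4  5  6  7  8  9  10  11

the unique w with this rank table is (2, 11, 3, 1, 8, 10, 7, 5, 6, 4, 9).

Rothe diagram D(w) (25 cells), 6 SE-corners (essential conditions):

[(2, 10, 1), (3, 1, 0), (6, 7, 3), (6, 9, 4), (7, 6, 3), (9, 4, 3)]


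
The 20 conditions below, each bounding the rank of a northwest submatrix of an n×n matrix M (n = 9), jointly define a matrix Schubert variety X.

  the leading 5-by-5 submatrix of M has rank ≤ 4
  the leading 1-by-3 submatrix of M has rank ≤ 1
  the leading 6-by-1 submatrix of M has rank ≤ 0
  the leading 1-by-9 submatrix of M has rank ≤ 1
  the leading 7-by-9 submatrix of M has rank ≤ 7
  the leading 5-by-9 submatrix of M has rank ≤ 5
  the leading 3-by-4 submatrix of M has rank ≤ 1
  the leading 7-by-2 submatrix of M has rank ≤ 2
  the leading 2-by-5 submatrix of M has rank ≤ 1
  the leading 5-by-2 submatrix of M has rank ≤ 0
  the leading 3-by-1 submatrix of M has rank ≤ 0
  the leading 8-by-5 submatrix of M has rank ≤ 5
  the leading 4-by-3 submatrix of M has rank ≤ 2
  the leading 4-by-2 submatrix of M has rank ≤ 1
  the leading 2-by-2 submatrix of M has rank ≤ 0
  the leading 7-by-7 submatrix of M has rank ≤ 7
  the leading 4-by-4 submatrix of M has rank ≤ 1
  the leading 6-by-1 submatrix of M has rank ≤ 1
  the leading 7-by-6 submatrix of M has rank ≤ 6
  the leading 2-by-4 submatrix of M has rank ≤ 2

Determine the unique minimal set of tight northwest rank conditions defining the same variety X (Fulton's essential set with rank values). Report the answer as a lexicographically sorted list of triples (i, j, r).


The tightest implied rank at each (i,j), from the 20 conditions:

  i=1: 0  0  1  1  1  1  1  1  1
  i=2: 0  0  1  1  1  2  2  2  2
  i=3: 0  0  1  1  2  3  3  3  3
  i=4: 0  0  1  1  2  3  4  4  4
  i=5: 0  0  1  2  3  4  5  5  5
  i=6: 0  1  2  3  4  5  6  6  6
  i=7: 1  2  3  4  5  6  7  7  7
  i=8: 1  2  3  4  5  6  7  8  8
  i=9: 1  2  3  4  5  6  7  8  9

reading off 1-entries of Δ²R: w = (3, 6, 5, 7, 4, 2, 1, 8, 9).

ℓ(w)=15; the 4 essential cells (i,j,r):

[(2, 5, 1), (4, 4, 1), (5, 2, 0), (6, 1, 0)]


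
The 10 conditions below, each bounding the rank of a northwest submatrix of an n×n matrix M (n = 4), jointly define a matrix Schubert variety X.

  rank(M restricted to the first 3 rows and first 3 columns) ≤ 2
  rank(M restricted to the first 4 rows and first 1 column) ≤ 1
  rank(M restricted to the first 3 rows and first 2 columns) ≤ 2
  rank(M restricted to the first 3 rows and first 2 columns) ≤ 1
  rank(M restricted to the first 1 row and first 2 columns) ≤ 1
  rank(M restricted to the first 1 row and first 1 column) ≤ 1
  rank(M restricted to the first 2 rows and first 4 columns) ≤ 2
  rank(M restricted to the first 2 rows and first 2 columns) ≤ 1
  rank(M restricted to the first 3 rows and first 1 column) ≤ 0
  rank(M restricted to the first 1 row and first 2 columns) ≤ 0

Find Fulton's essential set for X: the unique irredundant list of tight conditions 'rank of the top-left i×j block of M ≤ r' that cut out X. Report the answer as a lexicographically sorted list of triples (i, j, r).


The tightest implied rank at each (i,j), from the 10 conditions:

  row 1: 0  0  1  1
  row 2: 0  1  2  2
  row 3: 0  1  2  3
  row 4: 1  2  3  4

reading off 1-entries of Δ²R: w = (3, 2, 4, 1).

2 SE-corners of the 4-cell Rothe diagram give Ess(w):

[(1, 2, 0), (3, 1, 0)]


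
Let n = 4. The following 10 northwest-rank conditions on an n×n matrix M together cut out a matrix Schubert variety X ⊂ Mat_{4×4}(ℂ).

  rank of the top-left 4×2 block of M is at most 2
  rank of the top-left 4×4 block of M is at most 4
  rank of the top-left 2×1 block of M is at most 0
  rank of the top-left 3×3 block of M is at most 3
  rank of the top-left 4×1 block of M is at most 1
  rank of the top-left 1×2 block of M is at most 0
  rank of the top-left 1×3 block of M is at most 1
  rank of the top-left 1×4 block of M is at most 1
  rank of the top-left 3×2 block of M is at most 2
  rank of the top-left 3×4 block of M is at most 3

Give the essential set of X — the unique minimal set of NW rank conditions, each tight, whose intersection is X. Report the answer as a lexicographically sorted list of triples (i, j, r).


The tightest implied rank at each (i,j), from the 10 conditions:

  i=1: 0  0  1  1
  i=2: 0  1  2  2
  i=3: 1  2  3  3
  i=4: 1  2  3  4

so w = (3, 2, 1, 4).

Fulton essential set (2 of the 3 Rothe cells):

[(1, 2, 0), (2, 1, 0)]


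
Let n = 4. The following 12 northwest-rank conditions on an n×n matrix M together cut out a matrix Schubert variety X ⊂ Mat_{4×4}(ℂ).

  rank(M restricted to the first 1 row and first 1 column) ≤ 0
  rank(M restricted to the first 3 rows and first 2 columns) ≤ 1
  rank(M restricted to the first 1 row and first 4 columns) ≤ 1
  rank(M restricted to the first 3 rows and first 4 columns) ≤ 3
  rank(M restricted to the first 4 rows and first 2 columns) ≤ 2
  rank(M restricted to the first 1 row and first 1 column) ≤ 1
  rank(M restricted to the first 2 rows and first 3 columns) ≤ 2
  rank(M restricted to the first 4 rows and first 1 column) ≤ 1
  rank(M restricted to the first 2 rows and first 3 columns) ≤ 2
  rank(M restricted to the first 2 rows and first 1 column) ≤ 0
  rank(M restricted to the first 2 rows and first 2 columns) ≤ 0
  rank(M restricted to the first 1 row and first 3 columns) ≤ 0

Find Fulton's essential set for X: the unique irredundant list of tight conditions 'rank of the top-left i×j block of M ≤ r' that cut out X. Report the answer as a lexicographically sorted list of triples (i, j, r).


Computing R[i][j] = min implied NW-rank bound (n=4, 12 conditions):

  R[1]: 0 | 0 | 0 | 1
  R[2]: 0 | 0 | 1 | 2
  R[3]: 1 | 1 | 2 | 3
  R[4]: 1 | 2 | 3 | 4

giving w = (4, 3, 1, 2) via Δ²R.

|D(w)|=5, |Ess(w)|=2:

[(1, 3, 0), (2, 2, 0)]


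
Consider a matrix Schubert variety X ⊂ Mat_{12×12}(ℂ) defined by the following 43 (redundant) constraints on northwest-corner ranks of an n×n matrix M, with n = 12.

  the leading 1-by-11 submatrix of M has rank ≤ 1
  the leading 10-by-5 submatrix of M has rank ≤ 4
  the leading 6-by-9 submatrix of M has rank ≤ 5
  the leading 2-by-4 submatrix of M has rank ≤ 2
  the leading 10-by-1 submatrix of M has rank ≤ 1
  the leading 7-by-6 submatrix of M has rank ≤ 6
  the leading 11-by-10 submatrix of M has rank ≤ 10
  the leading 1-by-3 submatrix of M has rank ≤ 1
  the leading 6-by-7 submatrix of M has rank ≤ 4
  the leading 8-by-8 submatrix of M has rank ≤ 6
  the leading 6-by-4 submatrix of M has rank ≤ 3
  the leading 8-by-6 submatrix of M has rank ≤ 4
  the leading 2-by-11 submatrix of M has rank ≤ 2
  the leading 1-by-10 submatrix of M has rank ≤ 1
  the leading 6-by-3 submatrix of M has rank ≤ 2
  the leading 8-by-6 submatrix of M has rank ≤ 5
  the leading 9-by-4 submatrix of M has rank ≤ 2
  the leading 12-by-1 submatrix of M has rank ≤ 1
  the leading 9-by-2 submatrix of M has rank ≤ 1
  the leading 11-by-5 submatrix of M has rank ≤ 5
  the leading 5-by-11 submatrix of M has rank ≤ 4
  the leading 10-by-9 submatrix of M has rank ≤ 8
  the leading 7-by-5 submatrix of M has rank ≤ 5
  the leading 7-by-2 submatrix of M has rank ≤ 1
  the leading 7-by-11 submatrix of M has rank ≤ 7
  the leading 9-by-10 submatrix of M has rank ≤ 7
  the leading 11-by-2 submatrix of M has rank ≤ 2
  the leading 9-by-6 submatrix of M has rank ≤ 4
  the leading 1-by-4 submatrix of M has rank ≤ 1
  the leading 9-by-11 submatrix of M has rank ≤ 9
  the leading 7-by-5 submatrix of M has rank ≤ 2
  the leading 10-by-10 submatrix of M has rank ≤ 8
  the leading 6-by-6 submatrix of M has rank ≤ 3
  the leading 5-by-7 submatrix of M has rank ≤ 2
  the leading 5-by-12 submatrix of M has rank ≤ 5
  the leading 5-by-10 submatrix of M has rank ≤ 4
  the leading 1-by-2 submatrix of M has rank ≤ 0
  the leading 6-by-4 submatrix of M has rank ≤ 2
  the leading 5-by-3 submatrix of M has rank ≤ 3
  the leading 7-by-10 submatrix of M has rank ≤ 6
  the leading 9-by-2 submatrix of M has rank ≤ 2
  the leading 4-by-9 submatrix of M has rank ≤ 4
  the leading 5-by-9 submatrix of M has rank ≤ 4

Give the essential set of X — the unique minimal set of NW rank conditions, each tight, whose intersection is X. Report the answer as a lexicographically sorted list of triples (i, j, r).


The tightest implied rank at each (i,j), from the 43 conditions:

  row 1: 0  0  1  1  1  1  1  1  1  1  1  1
  row 2: 1  1  2  2  2  2  2  2  2  2  2  2
  row 3: 1  1  2  2  2  2  2  3  3  3  3  3
  row 4: 1  1  2  2  2  2  2  3  4  4  4  4
  row 5: 1  1  2  2  2  2  2  3  4  4  4  5
  row 6: 1  1  2  2  2  3  3  4  5  5  5  6
  row 7: 1  1  2  2  2  3  4  5  6  6  6  7
  row 8: 1  1  2  2  3  4  5  6  7  7  7  8
  row 9: 1  1  2  2  3  4  5  6  7  7  8  9
  row 10: 1  2  3  3  4  5  6  7  8  8  9  10
  row 11: 1  2  3  4  5  6  7  8  9  9  10  11
  row 12: 1  2  3  4  5  6  7  8  9  10  11  12

hence w(1..12) = (3, 1, 8, 9, 12, 6, 7, 5, 11, 2, 4, 10).

ℓ(w)=30; the 7 essential cells (i,j,r):

[(1, 2, 0), (5, 7, 2), (5, 11, 4), (7, 5, 2), (9, 2, 1), (9, 4, 2), (9, 10, 7)]


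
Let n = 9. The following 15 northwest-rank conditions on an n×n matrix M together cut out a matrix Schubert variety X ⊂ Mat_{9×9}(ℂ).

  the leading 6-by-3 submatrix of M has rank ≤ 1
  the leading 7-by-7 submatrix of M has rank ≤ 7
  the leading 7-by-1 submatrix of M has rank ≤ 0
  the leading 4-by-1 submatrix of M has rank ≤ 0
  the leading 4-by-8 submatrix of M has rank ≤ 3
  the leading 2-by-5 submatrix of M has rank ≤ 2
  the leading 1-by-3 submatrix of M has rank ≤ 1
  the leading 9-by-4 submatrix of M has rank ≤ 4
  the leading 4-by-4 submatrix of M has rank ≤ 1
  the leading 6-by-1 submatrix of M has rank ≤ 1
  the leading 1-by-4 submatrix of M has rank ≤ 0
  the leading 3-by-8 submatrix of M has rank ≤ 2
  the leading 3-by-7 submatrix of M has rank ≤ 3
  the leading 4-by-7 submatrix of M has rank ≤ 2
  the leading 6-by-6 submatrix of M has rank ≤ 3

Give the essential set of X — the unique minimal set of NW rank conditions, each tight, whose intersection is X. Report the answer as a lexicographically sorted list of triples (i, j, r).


Rank table r_w(9×9) implied by the 15 constraints:

  i=1: 0  0  0  0  1  1  1  1  1
  i=2: 0  1  1  1  2  2  2  2  2
  i=3: 0  1  1  1  2  2  2  2  3
  i=4: 0  1  1  1  2  2  2  3  4
  i=5: 0  1  1  2  3  3  3  4  5
  i=6: 0  1  1  2  3  3  4  5  6
  i=7: 0  1  2  3  4  4  5  6  7
  i=8: 1  2  3  4  5  5  6  7  8
  i=9: 1  2  3  4  5  6  7  8  9

giving w = (5, 2, 9, 8, 4, 7, 3, 1, 6) via Δ²R.

|D(w)|=22, |Ess(w)|=7:

[(1, 4, 0), (3, 8, 2), (4, 4, 1), (4, 7, 2), (6, 3, 1), (6, 6, 3), (7, 1, 0)]


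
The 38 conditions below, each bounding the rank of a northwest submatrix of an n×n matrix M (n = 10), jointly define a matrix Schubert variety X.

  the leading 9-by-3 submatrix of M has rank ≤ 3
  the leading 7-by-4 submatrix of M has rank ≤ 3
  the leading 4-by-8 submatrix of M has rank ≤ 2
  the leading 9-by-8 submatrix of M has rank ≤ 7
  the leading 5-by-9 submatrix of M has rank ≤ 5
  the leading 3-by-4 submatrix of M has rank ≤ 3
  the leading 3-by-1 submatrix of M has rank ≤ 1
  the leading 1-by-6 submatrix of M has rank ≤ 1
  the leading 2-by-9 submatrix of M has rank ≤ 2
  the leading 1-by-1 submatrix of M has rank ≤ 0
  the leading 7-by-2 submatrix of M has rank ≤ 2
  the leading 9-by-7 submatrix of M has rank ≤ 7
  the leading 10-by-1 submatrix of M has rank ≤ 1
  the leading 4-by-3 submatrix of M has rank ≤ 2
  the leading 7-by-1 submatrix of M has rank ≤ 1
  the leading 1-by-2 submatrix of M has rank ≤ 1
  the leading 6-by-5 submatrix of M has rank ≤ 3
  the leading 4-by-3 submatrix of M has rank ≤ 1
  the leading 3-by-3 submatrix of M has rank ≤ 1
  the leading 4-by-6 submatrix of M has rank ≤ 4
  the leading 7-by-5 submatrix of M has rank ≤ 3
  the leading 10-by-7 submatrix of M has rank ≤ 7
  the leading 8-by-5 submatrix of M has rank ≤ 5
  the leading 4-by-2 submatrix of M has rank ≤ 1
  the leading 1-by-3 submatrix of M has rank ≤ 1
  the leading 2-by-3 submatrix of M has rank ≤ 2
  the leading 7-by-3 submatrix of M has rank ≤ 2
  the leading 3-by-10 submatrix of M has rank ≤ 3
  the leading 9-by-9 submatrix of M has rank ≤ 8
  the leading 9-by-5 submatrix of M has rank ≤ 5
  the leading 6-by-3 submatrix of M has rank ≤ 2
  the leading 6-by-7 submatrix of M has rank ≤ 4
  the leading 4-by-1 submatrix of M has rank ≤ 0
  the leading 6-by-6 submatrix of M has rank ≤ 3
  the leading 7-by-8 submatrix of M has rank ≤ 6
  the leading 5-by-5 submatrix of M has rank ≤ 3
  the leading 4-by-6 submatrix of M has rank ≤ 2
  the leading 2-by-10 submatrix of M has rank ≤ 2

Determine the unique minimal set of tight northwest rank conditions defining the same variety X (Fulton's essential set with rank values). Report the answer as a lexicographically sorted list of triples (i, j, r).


Reconstructing r_w from the 38 given conditions:

  row 1: 0  1  1  1  1  1  1  1  1  1
  row 2: 0  1  1  2  2  2  2  2  2  2
  row 3: 0  1  1  2  2  2  2  2  3  3
  row 4: 0  1  1  2  2  2  2  2  3  4
  row 5: 1  2  2  3  3  3  3  3  4  5
  row 6: 1  2  2  3  3  3  4  4  5  6
  row 7: 1  2  2  3  3  4  5  5  6  7
  row 8: 1  2  3  4  4  5  6  6  7  8
  row 9: 1  2  3  4  5  6  7  7  8  9
  row 10: 1  2  3  4  5  6  7  8  9  10

so w = (2, 4, 9, 10, 1, 7, 6, 3, 5, 8).

ℓ(w)=20; the 6 essential cells (i,j,r):

[(4, 1, 0), (4, 3, 1), (4, 8, 2), (6, 6, 3), (7, 3, 2), (7, 5, 3)]


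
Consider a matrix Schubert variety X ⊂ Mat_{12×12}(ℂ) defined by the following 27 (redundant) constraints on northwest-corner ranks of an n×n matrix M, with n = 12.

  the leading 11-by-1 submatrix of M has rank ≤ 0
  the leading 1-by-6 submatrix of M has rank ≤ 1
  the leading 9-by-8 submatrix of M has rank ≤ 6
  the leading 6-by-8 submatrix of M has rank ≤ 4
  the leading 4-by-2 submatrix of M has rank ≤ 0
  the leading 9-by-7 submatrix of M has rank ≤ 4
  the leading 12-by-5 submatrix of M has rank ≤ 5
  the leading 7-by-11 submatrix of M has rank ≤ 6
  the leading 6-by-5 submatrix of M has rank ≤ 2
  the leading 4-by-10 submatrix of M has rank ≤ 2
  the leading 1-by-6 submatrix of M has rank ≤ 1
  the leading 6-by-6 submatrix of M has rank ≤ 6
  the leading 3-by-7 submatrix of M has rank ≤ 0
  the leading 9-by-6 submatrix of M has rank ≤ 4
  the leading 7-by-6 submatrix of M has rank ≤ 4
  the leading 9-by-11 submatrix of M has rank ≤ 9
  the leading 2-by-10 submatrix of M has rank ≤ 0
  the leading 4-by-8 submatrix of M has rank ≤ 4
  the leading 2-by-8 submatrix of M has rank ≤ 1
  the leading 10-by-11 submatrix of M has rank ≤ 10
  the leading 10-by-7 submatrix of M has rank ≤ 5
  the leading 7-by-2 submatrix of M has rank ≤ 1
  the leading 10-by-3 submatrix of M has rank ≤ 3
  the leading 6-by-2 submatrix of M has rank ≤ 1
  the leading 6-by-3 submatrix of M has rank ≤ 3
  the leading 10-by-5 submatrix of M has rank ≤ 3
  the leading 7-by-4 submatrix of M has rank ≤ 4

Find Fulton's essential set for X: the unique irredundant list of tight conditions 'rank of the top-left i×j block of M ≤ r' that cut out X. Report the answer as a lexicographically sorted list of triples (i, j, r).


Computing R[i][j] = min implied NW-rank bound (n=12, 27 conditions):

  0, 0, 0, 0, 0, 0, 0, 0, 0, 0, 1, 1
  0, 0, 0, 0, 0, 0, 0, 0, 0, 0, 1, 2
  0, 0, 0, 0, 0, 0, 0, 1, 1, 1, 2, 3
  0, 0, 1, 1, 1, 1, 1, 2, 2, 2, 3, 4
  0, 1, 2, 2, 2, 2, 2, 3, 3, 3, 4, 5
  0, 1, 2, 2, 2, 3, 3, 4, 4, 4, 5, 6
  0, 1, 2, 3, 3, 4, 4, 5, 5, 5, 6, 7
  0, 1, 2, 3, 3, 4, 4, 5, 6, 6, 7, 8
  0, 1, 2, 3, 3, 4, 4, 5, 6, 7, 8, 9
  0, 1, 2, 3, 3, 4, 5, 6, 7, 8, 9, 10
  0, 1, 2, 3, 4, 5, 6, 7, 8, 9, 10, 11
  1, 2, 3, 4, 5, 6, 7, 8, 9, 10, 11, 12

reading off 1-entries of Δ²R: w = (11, 12, 8, 3, 2, 6, 4, 9, 10, 7, 5, 1).

7 SE-corners of the 43-cell Rothe diagram give Ess(w):

[(2, 10, 0), (3, 7, 0), (4, 2, 0), (6, 5, 2), (9, 7, 4), (10, 5, 3), (11, 1, 0)]


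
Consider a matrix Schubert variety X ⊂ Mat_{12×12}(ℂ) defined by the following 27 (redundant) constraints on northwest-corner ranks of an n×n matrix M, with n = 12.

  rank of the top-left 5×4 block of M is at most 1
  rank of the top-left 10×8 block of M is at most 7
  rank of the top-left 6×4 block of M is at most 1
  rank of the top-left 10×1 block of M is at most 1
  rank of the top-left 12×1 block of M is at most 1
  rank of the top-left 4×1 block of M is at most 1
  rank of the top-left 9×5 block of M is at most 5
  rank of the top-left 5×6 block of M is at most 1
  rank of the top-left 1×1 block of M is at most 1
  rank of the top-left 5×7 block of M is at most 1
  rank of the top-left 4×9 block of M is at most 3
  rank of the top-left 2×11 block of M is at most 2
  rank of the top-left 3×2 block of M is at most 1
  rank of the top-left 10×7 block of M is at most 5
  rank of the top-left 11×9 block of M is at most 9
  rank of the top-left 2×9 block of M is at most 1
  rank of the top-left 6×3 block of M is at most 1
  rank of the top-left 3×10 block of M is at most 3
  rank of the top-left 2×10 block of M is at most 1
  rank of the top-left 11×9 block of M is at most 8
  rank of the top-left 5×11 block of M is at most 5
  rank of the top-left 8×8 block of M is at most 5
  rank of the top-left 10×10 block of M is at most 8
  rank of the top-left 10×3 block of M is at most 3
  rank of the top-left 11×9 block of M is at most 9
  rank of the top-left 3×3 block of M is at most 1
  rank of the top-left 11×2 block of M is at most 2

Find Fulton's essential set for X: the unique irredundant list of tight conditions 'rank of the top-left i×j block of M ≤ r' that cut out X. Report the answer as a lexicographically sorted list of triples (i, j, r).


The tightest implied rank at each (i,j), from the 27 conditions:

  R[1]: 1 | 1 | 1 | 1 | 1 | 1 | 1 | 1 | 1 | 1 | 1 | 1
  R[2]: 1 | 1 | 1 | 1 | 1 | 1 | 1 | 1 | 1 | 1 | 2 | 2
  R[3]: 1 | 1 | 1 | 1 | 1 | 1 | 1 | 2 | 2 | 2 | 3 | 3
  R[4]: 1 | 1 | 1 | 1 | 1 | 1 | 1 | 2 | 3 | 3 | 4 | 4
  R[5]: 1 | 1 | 1 | 1 | 1 | 1 | 1 | 2 | 3 | 4 | 5 | 5
  R[6]: 1 | 1 | 1 | 1 | 2 | 2 | 2 | 3 | 4 | 5 | 6 | 6
  R[7]: 1 | 2 | 2 | 2 | 3 | 3 | 3 | 4 | 5 | 6 | 7 | 7
  R[8]: 1 | 2 | 3 | 3 | 4 | 4 | 4 | 5 | 6 | 7 | 8 | 8
  R[9]: 1 | 2 | 3 | 4 | 5 | 5 | 5 | 6 | 7 | 8 | 9 | 9
  R[10]: 1 | 2 | 3 | 4 | 5 | 5 | 5 | 6 | 7 | 8 | 9 | 10
  R[11]: 1 | 2 | 3 | 4 | 5 | 6 | 6 | 7 | 8 | 9 | 10 | 11
  R[12]: 1 | 2 | 3 | 4 | 5 | 6 | 7 | 8 | 9 | 10 | 11 | 12

hence w(1..12) = (1, 11, 8, 9, 10, 5, 2, 3, 4, 12, 6, 7).

Rothe diagram D(w) (32 cells), 4 SE-corners (essential conditions):

[(2, 10, 1), (5, 7, 1), (6, 4, 1), (10, 7, 5)]


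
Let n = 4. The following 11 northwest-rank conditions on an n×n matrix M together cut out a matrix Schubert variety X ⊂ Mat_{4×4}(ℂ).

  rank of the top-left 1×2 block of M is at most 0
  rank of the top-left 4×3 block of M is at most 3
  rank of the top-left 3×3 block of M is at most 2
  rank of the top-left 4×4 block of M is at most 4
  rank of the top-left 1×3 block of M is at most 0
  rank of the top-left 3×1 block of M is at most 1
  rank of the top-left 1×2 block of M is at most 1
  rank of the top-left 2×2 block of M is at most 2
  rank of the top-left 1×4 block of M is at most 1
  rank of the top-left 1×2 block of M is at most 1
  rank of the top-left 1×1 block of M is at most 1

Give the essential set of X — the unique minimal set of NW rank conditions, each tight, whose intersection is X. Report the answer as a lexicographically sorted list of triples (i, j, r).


Rank table r_w(4×4) implied by the 11 constraints:

  R[1]: 0, 0, 0, 1
  R[2]: 1, 1, 1, 2
  R[3]: 1, 2, 2, 3
  R[4]: 1, 2, 3, 4

reading off 1-entries of Δ²R: w = (4, 1, 2, 3).

Rothe diagram D(w) (3 cells), 1 SE-corner (essential condition):

[(1, 3, 0)]


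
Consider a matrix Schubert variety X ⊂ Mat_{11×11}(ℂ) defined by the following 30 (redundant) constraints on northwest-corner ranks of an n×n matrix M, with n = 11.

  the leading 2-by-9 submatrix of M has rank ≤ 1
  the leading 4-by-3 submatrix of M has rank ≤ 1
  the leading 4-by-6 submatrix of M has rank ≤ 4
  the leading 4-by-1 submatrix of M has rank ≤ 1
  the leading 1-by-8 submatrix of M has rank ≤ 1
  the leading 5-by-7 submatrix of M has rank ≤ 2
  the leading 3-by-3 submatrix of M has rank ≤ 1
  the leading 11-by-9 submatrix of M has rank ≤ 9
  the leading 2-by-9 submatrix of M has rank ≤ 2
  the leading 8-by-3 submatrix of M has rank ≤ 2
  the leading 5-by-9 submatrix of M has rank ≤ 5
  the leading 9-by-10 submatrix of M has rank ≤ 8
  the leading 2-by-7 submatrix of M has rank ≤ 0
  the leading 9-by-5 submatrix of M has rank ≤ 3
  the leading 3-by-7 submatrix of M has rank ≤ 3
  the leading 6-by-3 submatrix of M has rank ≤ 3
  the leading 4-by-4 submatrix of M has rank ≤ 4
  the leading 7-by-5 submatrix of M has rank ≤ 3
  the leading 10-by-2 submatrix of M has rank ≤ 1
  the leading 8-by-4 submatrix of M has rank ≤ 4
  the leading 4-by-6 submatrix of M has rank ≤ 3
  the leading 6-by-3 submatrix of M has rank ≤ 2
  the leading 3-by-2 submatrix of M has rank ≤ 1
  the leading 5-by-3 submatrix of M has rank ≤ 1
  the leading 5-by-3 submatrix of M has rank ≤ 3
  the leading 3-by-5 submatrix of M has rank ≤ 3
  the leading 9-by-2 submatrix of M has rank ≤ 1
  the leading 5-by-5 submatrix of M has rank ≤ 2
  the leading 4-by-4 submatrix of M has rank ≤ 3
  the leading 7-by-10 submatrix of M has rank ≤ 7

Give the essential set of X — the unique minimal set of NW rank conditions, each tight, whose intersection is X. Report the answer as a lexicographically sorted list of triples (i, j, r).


Propagating the 30 rank bounds to every northwest block:

  row 1: 0 0 0 0 0 0 0 1 1 1 1
  row 2: 0 0 0 0 0 0 0 1 1 2 2
  row 3: 1 1 1 1 1 1 1 2 2 3 3
  row 4: 1 1 1 2 2 2 2 3 3 4 4
  row 5: 1 1 1 2 2 2 2 3 4 5 5
  row 6: 1 1 2 3 3 3 3 4 5 6 6
  row 7: 1 1 2 3 3 4 4 5 6 7 7
  row 8: 1 1 2 3 3 4 5 6 7 8 8
  row 9: 1 1 2 3 3 4 5 6 7 8 9
  row 10: 1 1 2 3 4 5 6 7 8 9 10
  row 11: 1 2 3 4 5 6 7 8 9 10 11

hence w(1..11) = (8, 10, 1, 4, 9, 3, 6, 7, 11, 5, 2).

|D(w)|=30, |Ess(w)|=6:

[(2, 7, 0), (2, 9, 1), (5, 3, 1), (5, 7, 2), (9, 5, 3), (10, 2, 1)]


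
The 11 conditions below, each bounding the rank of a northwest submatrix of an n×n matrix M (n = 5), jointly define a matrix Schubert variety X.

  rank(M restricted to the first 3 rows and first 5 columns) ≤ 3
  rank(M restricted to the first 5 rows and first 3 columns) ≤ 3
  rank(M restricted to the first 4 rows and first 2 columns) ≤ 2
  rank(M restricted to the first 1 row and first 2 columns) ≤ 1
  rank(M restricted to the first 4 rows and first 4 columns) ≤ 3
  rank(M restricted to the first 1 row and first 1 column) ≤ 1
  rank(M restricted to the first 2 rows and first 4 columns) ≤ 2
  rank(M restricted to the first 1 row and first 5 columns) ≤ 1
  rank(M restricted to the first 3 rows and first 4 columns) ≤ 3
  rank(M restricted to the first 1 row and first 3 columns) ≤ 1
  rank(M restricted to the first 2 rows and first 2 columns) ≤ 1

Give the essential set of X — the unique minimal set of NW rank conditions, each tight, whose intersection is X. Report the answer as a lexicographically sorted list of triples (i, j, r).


Propagating the 11 rank bounds to every northwest block:

  1, 1, 1, 1, 1
  1, 1, 2, 2, 2
  1, 2, 3, 3, 3
  1, 2, 3, 3, 4
  1, 2, 3, 4, 5

the unique w with this rank table is (1, 3, 2, 5, 4).

|D(w)|=2, |Ess(w)|=2:

[(2, 2, 1), (4, 4, 3)]


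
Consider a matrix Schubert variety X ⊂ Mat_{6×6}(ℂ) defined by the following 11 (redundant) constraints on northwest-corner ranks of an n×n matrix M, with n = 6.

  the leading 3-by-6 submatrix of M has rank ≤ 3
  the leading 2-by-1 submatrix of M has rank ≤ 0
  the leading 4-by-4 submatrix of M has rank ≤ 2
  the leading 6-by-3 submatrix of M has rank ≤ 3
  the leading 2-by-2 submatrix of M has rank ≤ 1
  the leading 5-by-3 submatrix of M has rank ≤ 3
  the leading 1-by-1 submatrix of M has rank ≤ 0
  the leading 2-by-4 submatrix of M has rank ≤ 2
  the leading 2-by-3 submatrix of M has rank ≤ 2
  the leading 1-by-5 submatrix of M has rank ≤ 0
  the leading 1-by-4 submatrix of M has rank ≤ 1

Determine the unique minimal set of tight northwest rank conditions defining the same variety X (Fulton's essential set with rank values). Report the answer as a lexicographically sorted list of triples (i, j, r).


The tightest implied rank at each (i,j), from the 11 conditions:

  i=1: 0 0 0 0 0 1
  i=2: 0 1 1 1 1 2
  i=3: 1 2 2 2 2 3
  i=4: 1 2 2 2 3 4
  i=5: 1 2 3 3 4 5
  i=6: 1 2 3 4 5 6

so w = (6, 2, 1, 5, 3, 4).

3 SE-corners of the 8-cell Rothe diagram give Ess(w):

[(1, 5, 0), (2, 1, 0), (4, 4, 2)]
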